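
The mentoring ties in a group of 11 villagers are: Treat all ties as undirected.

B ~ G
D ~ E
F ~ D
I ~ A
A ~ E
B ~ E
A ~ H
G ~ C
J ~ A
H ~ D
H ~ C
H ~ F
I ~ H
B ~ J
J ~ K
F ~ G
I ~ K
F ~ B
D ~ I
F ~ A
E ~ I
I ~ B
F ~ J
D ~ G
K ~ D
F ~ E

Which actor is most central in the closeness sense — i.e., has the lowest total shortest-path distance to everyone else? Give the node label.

F

Farness (sum of distances to all others) for each node — A:15, B:15, C:21, D:14, E:16, F:13, G:16, H:15, I:14, J:17, K:18.
The smallest farness is 13, for F, so F has the highest closeness.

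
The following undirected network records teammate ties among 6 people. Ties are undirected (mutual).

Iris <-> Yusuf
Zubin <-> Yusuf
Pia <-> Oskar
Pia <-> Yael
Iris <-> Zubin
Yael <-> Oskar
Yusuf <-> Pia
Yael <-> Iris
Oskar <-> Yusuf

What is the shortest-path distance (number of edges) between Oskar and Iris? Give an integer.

One shortest route is Oskar – Yusuf – Iris, which uses 2 edges, and Oskar and Iris are not directly tied, so nothing shorter exists. So d(Oskar,Iris) = 2.

2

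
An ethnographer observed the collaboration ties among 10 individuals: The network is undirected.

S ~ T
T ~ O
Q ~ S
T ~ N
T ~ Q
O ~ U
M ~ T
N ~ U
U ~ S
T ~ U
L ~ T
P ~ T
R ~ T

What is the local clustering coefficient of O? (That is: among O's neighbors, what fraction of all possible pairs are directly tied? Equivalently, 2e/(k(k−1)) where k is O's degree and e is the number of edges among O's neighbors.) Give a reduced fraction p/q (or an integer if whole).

1

O's neighbors: T and U (k = 2).
Possible neighbor pairs: C(2,2) = 1. Edges among them: T–U → e = 1.
Clustering(O) = 1/1.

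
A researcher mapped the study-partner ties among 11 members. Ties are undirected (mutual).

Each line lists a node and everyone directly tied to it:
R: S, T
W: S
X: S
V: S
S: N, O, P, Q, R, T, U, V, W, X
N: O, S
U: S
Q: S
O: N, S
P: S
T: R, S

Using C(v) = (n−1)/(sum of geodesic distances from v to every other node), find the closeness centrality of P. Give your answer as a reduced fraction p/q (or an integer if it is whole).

Distances from P: N:2, O:2, Q:2, R:2, S:1, T:2, U:2, V:2, W:2, X:2. Sum = 19.
n = 11, so closeness = 10/19.

10/19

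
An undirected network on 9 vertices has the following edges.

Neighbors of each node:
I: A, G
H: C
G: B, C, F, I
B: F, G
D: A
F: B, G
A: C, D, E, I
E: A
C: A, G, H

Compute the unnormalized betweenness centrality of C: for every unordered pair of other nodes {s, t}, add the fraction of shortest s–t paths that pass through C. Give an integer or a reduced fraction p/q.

Pairs whose geodesics pass through C — H–D: 1; H–A: 1; H–E: 1; H–B: 1; H–F: 1; H–I: 2/2; H–G: 1; D–B: 1/2; D–F: 1/2; D–G: 1/2; A–B: 1/2; A–F: 1/2; A–G: 1/2; E–B: 1/2 … (+2 more pairs).
All other pairs contribute 0.
Summing the contributions gives betweenness(C) = 23/2.

23/2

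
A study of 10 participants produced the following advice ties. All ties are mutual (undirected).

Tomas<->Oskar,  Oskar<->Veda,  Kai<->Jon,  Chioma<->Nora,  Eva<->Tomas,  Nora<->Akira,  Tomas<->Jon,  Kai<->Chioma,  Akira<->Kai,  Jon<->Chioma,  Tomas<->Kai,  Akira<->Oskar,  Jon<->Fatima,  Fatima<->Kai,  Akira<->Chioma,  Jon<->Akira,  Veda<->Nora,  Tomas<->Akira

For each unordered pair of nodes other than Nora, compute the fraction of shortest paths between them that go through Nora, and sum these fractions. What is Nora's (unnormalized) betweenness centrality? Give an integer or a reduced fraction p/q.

Pairs whose geodesics pass through Nora — Fatima–Veda: 4/8; Akira–Veda: 1/2; Kai–Veda: 2/4; Veda–Jon: 2/4; Veda–Chioma: 1.
All other pairs contribute 0.
Summing the contributions gives betweenness(Nora) = 3.

3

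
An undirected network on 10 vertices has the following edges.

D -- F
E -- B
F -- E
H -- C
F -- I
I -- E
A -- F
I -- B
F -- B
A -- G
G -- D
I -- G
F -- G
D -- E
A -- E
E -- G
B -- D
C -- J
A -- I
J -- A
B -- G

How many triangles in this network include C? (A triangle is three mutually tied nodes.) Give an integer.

0

C's neighbors are H and J, but none of them are tied to each other, so no triangle contains C.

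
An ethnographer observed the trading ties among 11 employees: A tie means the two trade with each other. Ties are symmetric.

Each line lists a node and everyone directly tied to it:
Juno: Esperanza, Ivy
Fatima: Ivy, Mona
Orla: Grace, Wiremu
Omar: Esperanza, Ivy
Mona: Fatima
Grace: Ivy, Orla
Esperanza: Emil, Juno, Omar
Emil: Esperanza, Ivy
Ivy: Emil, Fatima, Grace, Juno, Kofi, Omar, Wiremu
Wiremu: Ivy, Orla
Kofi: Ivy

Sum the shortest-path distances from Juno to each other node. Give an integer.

20

Distances from Juno: Emil:2, Esperanza:1, Fatima:2, Grace:2, Ivy:1, Kofi:2, Mona:3, Omar:2, Orla:3, Wiremu:2.
Sum = 2 + 1 + 2 + 2 + 1 + 2 + 3 + 2 + 3 + 2 = 20.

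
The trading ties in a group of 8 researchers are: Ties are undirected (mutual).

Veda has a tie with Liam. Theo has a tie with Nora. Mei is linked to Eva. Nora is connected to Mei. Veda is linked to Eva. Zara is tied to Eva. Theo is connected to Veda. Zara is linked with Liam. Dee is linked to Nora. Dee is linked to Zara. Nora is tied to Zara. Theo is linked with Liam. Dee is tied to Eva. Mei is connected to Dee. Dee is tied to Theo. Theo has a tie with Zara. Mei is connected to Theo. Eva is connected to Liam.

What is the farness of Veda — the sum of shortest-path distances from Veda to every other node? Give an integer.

Distances from Veda: Dee:2, Eva:1, Liam:1, Mei:2, Nora:2, Theo:1, Zara:2.
Sum = 2 + 1 + 1 + 2 + 2 + 1 + 2 = 11.

11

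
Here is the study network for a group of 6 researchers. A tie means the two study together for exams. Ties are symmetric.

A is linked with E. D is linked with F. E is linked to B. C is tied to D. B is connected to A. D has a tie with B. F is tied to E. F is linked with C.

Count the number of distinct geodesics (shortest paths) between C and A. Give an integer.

The shortest distance is 3. The length-3 paths are: C–D–B–A; C–F–E–A.
That gives 2 distinct shortest paths.

2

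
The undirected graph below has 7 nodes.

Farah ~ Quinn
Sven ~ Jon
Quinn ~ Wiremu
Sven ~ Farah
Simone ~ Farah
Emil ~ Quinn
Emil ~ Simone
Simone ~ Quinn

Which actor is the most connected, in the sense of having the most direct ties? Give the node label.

Quinn

Degrees — Emil:2, Farah:3, Jon:1, Quinn:4, Simone:3, Sven:2, Wiremu:1.
The maximum is 4, attained only by Quinn.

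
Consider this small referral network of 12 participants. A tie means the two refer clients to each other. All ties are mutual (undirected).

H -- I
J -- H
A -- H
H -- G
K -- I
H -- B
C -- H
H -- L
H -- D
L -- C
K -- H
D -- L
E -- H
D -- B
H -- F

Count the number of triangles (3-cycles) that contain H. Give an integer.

4

H's neighbors: A, B, C, D, E, F, G, I, J, K, and L.
Neighbor pairs that are themselves tied: H–B–D; H–C–L; H–D–L; H–I–K. Each forms one triangle with H, for 4 in total.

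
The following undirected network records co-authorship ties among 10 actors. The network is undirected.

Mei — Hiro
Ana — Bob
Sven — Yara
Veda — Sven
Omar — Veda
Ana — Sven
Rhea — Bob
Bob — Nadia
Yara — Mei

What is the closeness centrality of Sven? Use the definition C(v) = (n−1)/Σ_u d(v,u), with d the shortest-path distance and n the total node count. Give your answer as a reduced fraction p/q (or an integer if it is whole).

1/2

Distances from Sven: Ana:1, Bob:2, Hiro:3, Mei:2, Nadia:3, Omar:2, Rhea:3, Veda:1, Yara:1. Sum = 18.
n = 10, so closeness = 9/18 = 1/2.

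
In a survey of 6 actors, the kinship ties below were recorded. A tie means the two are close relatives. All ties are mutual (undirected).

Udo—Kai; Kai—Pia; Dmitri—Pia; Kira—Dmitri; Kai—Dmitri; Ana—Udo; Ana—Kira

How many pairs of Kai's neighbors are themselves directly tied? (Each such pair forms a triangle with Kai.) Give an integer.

Kai's neighbors: Dmitri, Pia, and Udo.
Neighbor pairs that are themselves tied: Kai–Dmitri–Pia. Each forms one triangle with Kai, for 1 in total.

1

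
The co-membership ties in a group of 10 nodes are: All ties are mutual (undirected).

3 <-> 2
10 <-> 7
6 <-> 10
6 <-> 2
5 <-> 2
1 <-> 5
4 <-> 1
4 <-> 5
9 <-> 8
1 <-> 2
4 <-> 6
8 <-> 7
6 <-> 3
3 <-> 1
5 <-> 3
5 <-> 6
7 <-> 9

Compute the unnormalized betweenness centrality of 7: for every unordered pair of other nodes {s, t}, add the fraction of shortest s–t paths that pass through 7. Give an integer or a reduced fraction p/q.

14

Pairs whose geodesics pass through 7 — 8–4: 1; 8–5: 1; 8–10: 1; 8–2: 1; 8–3: 1; 8–1: 4/4; 8–6: 1; 9–4: 1; 9–5: 1; 9–10: 1; 9–2: 1; 9–3: 1; 9–1: 4/4; 9–6: 1.
All other pairs contribute 0.
Summing the contributions gives betweenness(7) = 14.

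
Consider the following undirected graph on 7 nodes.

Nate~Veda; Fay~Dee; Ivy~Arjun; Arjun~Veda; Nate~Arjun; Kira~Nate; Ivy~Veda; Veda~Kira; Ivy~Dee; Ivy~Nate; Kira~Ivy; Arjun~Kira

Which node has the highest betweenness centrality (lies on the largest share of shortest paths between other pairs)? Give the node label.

Unnormalized betweenness of each node: Arjun:0, Dee:5, Fay:0, Ivy:8, Kira:0, Nate:0, Veda:0.
Ivy has the largest value, 8, making it the main broker — the node through which the most shortest paths run.

Ivy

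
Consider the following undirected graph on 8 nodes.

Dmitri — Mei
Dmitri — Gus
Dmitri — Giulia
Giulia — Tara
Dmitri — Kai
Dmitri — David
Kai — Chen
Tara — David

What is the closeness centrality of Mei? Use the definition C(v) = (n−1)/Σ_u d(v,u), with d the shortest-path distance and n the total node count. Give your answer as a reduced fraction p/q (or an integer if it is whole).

7/15

Distances from Mei: Chen:3, David:2, Dmitri:1, Giulia:2, Gus:2, Kai:2, Tara:3. Sum = 15.
n = 8, so closeness = 7/15.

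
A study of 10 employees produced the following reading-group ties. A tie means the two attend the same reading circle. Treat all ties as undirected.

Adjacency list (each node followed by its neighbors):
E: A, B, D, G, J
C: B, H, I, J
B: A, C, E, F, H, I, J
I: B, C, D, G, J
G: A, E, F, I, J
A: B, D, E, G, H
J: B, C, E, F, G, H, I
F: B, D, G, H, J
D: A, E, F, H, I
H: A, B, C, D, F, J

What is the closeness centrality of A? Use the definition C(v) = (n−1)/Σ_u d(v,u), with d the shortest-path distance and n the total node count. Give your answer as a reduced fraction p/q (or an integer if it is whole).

Distances from A: B:1, C:2, D:1, E:1, F:2, G:1, H:1, I:2, J:2. Sum = 13.
n = 10, so closeness = 9/13.

9/13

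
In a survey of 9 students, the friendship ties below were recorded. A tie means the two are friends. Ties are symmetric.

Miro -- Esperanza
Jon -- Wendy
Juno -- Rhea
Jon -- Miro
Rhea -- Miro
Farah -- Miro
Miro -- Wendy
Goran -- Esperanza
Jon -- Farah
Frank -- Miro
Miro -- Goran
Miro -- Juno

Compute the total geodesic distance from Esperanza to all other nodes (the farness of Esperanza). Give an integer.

14

Distances from Esperanza: Farah:2, Frank:2, Goran:1, Jon:2, Juno:2, Miro:1, Rhea:2, Wendy:2.
Sum = 2 + 2 + 1 + 2 + 2 + 1 + 2 + 2 = 14.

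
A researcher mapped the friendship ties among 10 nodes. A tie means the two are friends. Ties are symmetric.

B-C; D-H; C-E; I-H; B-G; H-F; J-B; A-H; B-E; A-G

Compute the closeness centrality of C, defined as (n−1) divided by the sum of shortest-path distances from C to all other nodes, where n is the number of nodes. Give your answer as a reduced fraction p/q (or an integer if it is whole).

9/28

Distances from C: A:3, B:1, D:5, E:1, F:5, G:2, H:4, I:5, J:2. Sum = 28.
n = 10, so closeness = 9/28.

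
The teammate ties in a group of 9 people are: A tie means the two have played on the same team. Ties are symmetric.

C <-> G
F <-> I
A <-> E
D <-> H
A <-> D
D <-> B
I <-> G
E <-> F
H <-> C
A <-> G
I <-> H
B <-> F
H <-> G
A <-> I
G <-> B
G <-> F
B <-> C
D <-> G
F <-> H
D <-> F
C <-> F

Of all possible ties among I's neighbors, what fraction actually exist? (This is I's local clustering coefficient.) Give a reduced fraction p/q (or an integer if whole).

I's neighbors: A, F, G, and H (k = 4).
Possible neighbor pairs: C(4,2) = 6. Edges among them: A–G, F–G, F–H, G–H → e = 4.
Clustering(I) = 4/6 = 2/3.

2/3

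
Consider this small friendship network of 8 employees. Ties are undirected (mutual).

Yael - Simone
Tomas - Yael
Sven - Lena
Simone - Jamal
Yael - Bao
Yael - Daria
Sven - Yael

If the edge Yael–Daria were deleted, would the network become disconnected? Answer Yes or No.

Without the Yael–Daria edge there is no alternate route between Yael and Daria, so the network disconnects. It is a bridge.

Yes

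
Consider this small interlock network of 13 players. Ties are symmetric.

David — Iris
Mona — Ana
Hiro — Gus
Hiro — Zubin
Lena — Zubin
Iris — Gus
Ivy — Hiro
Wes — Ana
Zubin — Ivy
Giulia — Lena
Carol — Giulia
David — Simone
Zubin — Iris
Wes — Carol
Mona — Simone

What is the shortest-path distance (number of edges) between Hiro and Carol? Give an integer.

One shortest route is Hiro – Zubin – Lena – Giulia – Carol, which uses 4 edges, and at distance 3 from Hiro we only reach {David, Giulia}, which does not include Carol. So d(Hiro,Carol) = 4.

4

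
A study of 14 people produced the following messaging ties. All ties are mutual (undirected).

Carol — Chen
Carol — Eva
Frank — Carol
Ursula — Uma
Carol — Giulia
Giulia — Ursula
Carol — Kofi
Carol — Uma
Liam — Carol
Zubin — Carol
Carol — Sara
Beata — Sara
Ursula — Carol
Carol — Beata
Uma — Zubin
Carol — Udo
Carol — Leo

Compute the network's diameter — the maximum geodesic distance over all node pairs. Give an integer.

Eccentricity of each node (its greatest distance to any other): Beata:2, Carol:1, Chen:2, Eva:2, Frank:2, Giulia:2, Kofi:2, Leo:2, Liam:2, Sara:2, Udo:2, Uma:2, Ursula:2, Zubin:2.
The maximum eccentricity is 2, realized for instance by the pair Beata–Udo via Beata – Carol – Udo. So the diameter is 2.

2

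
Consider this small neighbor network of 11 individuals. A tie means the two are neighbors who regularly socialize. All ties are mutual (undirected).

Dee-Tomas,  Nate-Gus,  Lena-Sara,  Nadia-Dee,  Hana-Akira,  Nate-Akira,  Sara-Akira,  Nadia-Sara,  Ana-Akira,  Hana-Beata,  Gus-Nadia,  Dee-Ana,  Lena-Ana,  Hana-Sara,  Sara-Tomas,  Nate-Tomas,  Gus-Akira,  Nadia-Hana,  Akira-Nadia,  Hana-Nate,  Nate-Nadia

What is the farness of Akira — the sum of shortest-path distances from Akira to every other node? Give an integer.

Distances from Akira: Ana:1, Beata:2, Dee:2, Gus:1, Hana:1, Lena:2, Nadia:1, Nate:1, Sara:1, Tomas:2.
Sum = 1 + 2 + 2 + 1 + 1 + 2 + 1 + 1 + 1 + 2 = 14.

14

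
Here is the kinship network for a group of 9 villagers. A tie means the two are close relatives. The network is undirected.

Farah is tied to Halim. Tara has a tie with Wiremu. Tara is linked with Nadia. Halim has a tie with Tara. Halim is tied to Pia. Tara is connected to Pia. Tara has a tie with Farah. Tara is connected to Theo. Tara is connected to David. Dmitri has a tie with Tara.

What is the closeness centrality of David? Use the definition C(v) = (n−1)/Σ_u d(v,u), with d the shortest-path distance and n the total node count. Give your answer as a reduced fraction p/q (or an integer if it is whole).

Distances from David: Dmitri:2, Farah:2, Halim:2, Nadia:2, Pia:2, Tara:1, Theo:2, Wiremu:2. Sum = 15.
n = 9, so closeness = 8/15.

8/15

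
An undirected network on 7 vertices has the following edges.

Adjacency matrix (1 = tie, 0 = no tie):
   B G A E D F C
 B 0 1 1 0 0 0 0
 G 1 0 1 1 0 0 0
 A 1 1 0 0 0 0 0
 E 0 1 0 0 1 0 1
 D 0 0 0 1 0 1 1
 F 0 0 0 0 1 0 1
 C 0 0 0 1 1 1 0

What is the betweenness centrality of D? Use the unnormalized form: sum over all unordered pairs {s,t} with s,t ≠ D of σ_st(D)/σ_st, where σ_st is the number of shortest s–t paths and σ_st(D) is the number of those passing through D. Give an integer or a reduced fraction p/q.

Pairs whose geodesics pass through D — B–F: 1/2; G–F: 1/2; A–F: 1/2; E–F: 1/2.
All other pairs contribute 0.
Summing the contributions gives betweenness(D) = 2.

2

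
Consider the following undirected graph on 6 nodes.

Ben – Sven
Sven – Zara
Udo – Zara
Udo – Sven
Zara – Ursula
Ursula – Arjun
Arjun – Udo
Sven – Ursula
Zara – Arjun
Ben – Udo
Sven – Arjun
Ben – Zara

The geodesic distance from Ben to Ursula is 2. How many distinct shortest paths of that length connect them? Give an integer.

The shortest distance is 2. The length-2 paths are: Ben–Zara–Ursula; Ben–Sven–Ursula.
That gives 2 distinct shortest paths.

2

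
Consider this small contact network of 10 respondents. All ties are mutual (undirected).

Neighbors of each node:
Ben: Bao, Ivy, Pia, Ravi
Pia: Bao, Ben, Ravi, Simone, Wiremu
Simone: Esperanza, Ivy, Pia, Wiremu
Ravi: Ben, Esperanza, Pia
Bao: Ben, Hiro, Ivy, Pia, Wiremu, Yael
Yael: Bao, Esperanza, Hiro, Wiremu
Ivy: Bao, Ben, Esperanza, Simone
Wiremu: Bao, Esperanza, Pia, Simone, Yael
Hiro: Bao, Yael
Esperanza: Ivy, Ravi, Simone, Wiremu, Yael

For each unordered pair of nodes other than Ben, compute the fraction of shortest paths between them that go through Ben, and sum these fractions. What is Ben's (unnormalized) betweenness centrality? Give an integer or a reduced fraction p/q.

5/3

Pairs whose geodesics pass through Ben — Hiro–Ravi: 1/3; Ravi–Ivy: 1/2; Ravi–Bao: 1/2; Pia–Ivy: 1/3.
All other pairs contribute 0.
Summing the contributions gives betweenness(Ben) = 5/3.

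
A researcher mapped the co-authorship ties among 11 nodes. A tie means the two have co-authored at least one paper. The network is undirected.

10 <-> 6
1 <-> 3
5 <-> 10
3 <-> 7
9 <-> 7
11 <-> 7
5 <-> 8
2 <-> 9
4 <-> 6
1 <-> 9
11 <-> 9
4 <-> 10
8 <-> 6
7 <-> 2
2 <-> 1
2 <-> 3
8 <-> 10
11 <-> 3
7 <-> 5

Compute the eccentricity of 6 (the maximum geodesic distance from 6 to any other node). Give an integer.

Distances from 6: 1:5, 2:4, 3:4, 4:1, 5:2, 7:3, 8:1, 9:4, 10:1, 11:4.
The largest is 5 (to 1), so the eccentricity of 6 is 5.

5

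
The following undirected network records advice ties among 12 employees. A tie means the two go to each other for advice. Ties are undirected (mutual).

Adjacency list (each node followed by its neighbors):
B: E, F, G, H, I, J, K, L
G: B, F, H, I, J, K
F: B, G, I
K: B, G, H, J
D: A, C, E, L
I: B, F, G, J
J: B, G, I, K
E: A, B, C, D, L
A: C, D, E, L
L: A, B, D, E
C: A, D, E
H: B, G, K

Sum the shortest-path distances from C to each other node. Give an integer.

Distances from C: A:1, B:2, D:1, E:1, F:3, G:3, H:3, I:3, J:3, K:3, L:2.
Sum = 1 + 2 + 1 + 1 + 3 + 3 + 3 + 3 + 3 + 3 + 2 = 25.

25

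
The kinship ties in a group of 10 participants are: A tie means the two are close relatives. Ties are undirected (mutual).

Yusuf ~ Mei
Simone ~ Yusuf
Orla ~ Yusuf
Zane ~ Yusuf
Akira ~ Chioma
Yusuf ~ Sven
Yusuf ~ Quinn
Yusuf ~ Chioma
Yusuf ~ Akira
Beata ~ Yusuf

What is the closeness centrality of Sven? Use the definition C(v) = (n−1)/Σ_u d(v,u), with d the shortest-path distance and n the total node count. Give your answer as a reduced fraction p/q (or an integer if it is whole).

9/17

Distances from Sven: Akira:2, Beata:2, Chioma:2, Mei:2, Orla:2, Quinn:2, Simone:2, Yusuf:1, Zane:2. Sum = 17.
n = 10, so closeness = 9/17.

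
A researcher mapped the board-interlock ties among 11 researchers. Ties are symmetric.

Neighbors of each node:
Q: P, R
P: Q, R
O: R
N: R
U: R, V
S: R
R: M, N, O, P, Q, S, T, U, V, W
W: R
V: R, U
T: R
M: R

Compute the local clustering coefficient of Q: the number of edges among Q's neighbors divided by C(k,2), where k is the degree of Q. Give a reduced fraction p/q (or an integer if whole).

1

Q's neighbors: P and R (k = 2).
Possible neighbor pairs: C(2,2) = 1. Edges among them: P–R → e = 1.
Clustering(Q) = 1/1.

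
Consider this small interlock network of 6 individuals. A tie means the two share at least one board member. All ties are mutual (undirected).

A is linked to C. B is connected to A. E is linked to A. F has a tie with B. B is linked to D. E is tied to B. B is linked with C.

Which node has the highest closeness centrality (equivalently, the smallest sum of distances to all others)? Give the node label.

B

Farness (sum of distances to all others) for each node — A:7, B:5, C:8, D:9, E:8, F:9.
The smallest farness is 5, for B, so B has the highest closeness.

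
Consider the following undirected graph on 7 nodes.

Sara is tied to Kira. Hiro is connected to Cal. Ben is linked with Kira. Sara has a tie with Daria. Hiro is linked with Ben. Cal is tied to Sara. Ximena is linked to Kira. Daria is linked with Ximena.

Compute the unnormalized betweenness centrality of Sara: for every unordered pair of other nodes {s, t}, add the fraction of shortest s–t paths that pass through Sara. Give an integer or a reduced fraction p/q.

5

Pairs whose geodesics pass through Sara — Kira–Cal: 1; Kira–Daria: 1/2; Ben–Daria: 1/2; Hiro–Daria: 1; Cal–Daria: 1; Cal–Ximena: 2/2.
All other pairs contribute 0.
Summing the contributions gives betweenness(Sara) = 5.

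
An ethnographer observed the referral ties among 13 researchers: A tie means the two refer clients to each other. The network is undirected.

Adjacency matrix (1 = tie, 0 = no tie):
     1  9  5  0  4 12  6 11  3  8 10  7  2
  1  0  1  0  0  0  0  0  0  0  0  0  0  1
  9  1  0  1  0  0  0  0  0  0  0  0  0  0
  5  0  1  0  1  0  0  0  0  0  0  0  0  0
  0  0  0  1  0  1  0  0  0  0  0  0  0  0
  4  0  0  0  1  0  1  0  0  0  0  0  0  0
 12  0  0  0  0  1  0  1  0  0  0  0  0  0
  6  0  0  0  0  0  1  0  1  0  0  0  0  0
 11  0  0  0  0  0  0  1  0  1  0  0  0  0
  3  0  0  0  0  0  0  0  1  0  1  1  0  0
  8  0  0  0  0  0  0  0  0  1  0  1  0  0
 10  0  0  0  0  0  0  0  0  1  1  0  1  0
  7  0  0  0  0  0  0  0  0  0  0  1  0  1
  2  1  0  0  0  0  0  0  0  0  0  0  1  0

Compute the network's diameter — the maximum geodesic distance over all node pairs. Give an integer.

Eccentricity of each node (its greatest distance to any other): 0:6, 1:6, 2:6, 3:6, 4:6, 5:6, 6:6, 7:6, 8:6, 9:6, 10:6, 11:6, 12:6.
The maximum eccentricity is 6, realized for instance by the pair 1–6 via 1 – 9 – 5 – 0 – 4 – 12 – 6. So the diameter is 6.

6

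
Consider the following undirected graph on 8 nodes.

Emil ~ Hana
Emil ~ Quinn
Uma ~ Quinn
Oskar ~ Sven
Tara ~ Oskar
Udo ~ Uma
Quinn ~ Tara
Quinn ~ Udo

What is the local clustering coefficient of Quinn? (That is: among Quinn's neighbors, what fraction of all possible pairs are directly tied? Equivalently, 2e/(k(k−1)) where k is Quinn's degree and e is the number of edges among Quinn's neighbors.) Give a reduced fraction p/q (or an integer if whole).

Quinn's neighbors: Emil, Tara, Udo, and Uma (k = 4).
Possible neighbor pairs: C(4,2) = 6. Edges among them: Udo–Uma → e = 1.
Clustering(Quinn) = 1/6.

1/6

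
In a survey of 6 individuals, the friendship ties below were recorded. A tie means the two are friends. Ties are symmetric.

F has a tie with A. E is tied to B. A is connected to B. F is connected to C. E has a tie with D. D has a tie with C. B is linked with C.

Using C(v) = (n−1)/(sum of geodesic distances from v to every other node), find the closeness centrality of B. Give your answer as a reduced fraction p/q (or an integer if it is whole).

5/7

Distances from B: A:1, C:1, D:2, E:1, F:2. Sum = 7.
n = 6, so closeness = 5/7.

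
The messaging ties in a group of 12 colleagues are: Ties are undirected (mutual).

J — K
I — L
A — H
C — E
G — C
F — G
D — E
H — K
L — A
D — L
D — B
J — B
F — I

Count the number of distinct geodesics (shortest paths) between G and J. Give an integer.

The shortest distance is 5, and the only length-5 path is G–C–E–D–B–J. So there is exactly 1 shortest path.

1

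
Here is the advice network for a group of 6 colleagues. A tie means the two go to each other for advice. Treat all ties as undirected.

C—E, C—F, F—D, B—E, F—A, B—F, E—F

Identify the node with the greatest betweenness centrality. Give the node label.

F

Unnormalized betweenness of each node: A:0, B:0, C:0, D:0, E:1/2, F:15/2.
F has the largest value, 15/2, making it the main broker — the node through which the most shortest paths run.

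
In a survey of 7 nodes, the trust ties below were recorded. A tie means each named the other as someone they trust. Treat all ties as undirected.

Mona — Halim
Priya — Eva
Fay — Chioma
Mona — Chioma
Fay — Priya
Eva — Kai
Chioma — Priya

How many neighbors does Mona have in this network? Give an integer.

2

Mona is directly tied to Chioma and Halim. That is 2 neighbors, so the degree of Mona is 2.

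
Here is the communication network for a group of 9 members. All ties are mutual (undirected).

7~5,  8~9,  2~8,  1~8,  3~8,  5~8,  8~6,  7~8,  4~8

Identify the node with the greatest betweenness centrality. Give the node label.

8

Unnormalized betweenness of each node: 1:0, 2:0, 3:0, 4:0, 5:0, 6:0, 7:0, 8:27, 9:0.
8 has the largest value, 27, making it the main broker — the node through which the most shortest paths run.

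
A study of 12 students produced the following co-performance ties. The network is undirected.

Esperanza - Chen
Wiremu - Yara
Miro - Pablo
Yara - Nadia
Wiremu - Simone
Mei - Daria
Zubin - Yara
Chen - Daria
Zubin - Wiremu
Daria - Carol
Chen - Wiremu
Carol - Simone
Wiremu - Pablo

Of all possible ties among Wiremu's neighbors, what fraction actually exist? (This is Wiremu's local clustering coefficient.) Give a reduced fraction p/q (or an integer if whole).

Wiremu's neighbors: Chen, Pablo, Simone, Yara, and Zubin (k = 5).
Possible neighbor pairs: C(5,2) = 10. Edges among them: Yara–Zubin → e = 1.
Clustering(Wiremu) = 1/10.

1/10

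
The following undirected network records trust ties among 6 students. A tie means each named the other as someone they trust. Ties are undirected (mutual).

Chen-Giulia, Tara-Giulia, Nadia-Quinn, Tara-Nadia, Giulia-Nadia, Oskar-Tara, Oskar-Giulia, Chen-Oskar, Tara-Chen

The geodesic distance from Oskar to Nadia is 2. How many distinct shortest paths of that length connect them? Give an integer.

2

The shortest distance is 2. The length-2 paths are: Oskar–Giulia–Nadia; Oskar–Tara–Nadia.
That gives 2 distinct shortest paths.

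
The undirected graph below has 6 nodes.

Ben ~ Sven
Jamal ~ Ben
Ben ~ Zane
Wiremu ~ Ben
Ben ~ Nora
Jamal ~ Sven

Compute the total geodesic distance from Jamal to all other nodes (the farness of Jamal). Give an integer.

8

Distances from Jamal: Ben:1, Nora:2, Sven:1, Wiremu:2, Zane:2.
Sum = 1 + 2 + 1 + 2 + 2 = 8.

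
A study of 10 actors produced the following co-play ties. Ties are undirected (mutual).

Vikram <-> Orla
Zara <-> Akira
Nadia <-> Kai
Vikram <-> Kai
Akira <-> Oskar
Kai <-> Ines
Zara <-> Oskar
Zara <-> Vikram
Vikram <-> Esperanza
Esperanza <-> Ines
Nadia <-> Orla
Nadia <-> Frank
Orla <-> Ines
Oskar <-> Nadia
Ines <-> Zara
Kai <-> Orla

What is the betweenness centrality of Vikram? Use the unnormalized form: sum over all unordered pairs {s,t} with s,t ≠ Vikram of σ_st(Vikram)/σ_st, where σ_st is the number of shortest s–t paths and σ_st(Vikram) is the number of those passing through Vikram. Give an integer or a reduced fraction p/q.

Pairs whose geodesics pass through Vikram — Esperanza–Nadia: 2/4; Esperanza–Oskar: 1/2; Esperanza–Kai: 1/2; Esperanza–Zara: 1/2; Esperanza–Akira: 1/2; Esperanza–Frank: 2/4; Esperanza–Orla: 1/2; Kai–Zara: 1/2; Kai–Akira: 1/3; Zara–Orla: 1/2; Akira–Orla: 1/3.
All other pairs contribute 0.
Summing the contributions gives betweenness(Vikram) = 31/6.

31/6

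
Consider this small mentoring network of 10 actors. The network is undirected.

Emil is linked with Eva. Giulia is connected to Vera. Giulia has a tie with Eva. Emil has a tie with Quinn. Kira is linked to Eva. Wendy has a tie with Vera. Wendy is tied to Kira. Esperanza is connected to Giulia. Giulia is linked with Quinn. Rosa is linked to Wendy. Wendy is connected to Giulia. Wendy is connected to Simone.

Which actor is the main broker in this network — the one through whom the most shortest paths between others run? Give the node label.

Unnormalized betweenness of each node: Emil:5/6, Esperanza:0, Eva:37/6, Giulia:56/3, Kira:5/2, Quinn:5/2, Rosa:0, Simone:0, Vera:0, Wendy:52/3.
Giulia has the largest value, 56/3, making it the main broker — the node through which the most shortest paths run.

Giulia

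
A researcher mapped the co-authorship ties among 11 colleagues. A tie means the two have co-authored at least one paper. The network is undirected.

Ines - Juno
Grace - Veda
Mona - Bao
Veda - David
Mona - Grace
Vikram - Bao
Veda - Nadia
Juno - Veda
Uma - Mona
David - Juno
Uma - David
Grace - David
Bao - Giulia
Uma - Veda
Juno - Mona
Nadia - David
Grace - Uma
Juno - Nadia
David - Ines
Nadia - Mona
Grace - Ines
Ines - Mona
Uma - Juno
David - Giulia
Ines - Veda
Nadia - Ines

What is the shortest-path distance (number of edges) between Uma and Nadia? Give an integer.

2

One shortest route is Uma – Veda – Nadia, which uses 2 edges, and Uma and Nadia are not directly tied, so nothing shorter exists. So d(Uma,Nadia) = 2.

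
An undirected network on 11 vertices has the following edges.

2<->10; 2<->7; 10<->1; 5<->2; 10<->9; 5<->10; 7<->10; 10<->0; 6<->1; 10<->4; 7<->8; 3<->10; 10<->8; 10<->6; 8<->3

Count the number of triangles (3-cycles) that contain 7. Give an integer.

2

7's neighbors: 2, 8, and 10.
Neighbor pairs that are themselves tied: 7–2–10; 7–8–10. Each forms one triangle with 7, for 2 in total.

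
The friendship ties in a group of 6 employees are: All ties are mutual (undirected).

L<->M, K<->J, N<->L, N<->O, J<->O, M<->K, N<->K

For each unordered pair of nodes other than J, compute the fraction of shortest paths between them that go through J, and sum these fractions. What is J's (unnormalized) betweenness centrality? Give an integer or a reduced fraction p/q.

Pairs whose geodesics pass through J — O–K: 1/2; O–M: 1/3.
All other pairs contribute 0.
Summing the contributions gives betweenness(J) = 5/6.

5/6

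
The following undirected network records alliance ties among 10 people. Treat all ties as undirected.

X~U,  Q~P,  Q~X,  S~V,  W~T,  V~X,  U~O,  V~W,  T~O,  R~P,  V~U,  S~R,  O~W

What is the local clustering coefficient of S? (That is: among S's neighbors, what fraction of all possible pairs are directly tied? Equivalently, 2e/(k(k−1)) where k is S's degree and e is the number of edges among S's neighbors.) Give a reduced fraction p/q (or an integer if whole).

0

S's neighbors: R and V (k = 2).
Possible neighbor pairs: C(2,2) = 1. Edges among them: none → e = 0.
Clustering(S) = 0/1.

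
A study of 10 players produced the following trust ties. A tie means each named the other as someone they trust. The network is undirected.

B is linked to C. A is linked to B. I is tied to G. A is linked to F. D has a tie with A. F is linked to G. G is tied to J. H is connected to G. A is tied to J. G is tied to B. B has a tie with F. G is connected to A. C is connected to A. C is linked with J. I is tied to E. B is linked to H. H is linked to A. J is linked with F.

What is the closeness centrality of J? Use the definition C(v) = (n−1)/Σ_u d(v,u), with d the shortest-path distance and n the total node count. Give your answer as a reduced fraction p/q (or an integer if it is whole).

Distances from J: A:1, B:2, C:1, D:2, E:3, F:1, G:1, H:2, I:2. Sum = 15.
n = 10, so closeness = 9/15 = 3/5.

3/5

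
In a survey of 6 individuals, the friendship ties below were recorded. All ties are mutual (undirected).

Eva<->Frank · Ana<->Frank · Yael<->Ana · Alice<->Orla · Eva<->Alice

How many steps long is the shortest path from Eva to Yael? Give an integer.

3

One shortest route is Eva – Frank – Ana – Yael, which uses 3 edges, and at distance 2 from Eva we only reach {Ana, Orla}, which does not include Yael. So d(Eva,Yael) = 3.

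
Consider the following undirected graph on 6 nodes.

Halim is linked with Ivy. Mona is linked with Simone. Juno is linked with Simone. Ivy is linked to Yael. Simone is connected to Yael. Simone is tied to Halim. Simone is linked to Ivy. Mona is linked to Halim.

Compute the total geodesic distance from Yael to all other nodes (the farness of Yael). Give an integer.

Distances from Yael: Halim:2, Ivy:1, Juno:2, Mona:2, Simone:1.
Sum = 2 + 1 + 2 + 2 + 1 = 8.

8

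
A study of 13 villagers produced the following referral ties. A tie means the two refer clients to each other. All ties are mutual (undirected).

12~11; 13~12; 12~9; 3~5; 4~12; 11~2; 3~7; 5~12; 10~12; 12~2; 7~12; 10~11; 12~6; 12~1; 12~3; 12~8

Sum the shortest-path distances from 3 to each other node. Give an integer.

Distances from 3: 1:2, 2:2, 4:2, 5:1, 6:2, 7:1, 8:2, 9:2, 10:2, 11:2, 12:1, 13:2.
Sum = 2 + 2 + 2 + 1 + 2 + 1 + 2 + 2 + 2 + 2 + 1 + 2 = 21.

21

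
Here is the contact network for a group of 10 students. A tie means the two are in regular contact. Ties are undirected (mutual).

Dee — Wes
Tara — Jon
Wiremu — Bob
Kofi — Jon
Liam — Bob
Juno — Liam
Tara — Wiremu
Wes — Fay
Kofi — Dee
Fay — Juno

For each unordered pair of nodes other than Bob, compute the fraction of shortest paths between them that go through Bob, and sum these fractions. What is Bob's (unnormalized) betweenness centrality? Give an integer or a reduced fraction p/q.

Pairs whose geodesics pass through Bob — Wiremu–Wes: 1/2; Wiremu–Fay: 1; Wiremu–Juno: 1; Wiremu–Liam: 1; Tara–Fay: 1/2; Tara–Juno: 1; Tara–Liam: 1; Jon–Juno: 1/2; Jon–Liam: 1; Kofi–Liam: 1/2.
All other pairs contribute 0.
Summing the contributions gives betweenness(Bob) = 8.

8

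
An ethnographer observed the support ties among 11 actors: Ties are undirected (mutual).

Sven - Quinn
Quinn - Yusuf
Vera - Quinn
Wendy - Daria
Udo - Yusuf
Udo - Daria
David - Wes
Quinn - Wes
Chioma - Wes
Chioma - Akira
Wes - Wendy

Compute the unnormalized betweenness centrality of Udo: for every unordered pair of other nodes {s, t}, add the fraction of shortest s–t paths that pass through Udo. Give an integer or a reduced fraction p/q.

Pairs whose geodesics pass through Udo — Daria–Sven: 1/2; Daria–Quinn: 1/2; Daria–Yusuf: 1; Daria–Vera: 1/2; Wendy–Yusuf: 1/2.
All other pairs contribute 0.
Summing the contributions gives betweenness(Udo) = 3.

3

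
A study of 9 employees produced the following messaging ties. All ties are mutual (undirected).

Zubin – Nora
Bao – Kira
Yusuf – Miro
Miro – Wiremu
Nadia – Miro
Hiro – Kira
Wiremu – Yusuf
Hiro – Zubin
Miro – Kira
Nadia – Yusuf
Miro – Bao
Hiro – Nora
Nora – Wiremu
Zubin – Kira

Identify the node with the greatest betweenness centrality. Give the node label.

Miro

Unnormalized betweenness of each node: Bao:0, Hiro:5/6, Kira:23/3, Miro:31/3, Nadia:0, Nora:3, Wiremu:13/3, Yusuf:1, Zubin:5/6.
Miro has the largest value, 31/3, making it the main broker — the node through which the most shortest paths run.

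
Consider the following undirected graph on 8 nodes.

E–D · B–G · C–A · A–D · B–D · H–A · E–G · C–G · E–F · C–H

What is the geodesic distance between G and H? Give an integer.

2

One shortest route is G – C – H, which uses 2 edges, and G and H are not directly tied, so nothing shorter exists. So d(G,H) = 2.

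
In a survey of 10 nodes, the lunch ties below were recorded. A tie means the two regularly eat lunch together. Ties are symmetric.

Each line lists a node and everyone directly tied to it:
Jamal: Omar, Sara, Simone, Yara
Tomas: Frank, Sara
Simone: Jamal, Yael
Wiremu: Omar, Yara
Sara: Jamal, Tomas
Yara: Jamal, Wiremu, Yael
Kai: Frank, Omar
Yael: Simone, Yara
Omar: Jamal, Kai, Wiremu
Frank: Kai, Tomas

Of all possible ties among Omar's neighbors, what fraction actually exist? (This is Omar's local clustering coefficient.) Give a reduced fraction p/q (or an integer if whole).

0

Omar's neighbors: Jamal, Kai, and Wiremu (k = 3).
Possible neighbor pairs: C(3,2) = 3. Edges among them: none → e = 0.
Clustering(Omar) = 0/3 = 0.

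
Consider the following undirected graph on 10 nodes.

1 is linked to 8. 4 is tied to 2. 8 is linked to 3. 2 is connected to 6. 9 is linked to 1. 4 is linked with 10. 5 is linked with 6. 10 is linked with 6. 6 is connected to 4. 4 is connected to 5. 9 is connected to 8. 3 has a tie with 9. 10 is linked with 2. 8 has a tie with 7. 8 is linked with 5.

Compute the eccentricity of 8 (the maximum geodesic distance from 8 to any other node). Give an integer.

Distances from 8: 1:1, 2:3, 3:1, 4:2, 5:1, 6:2, 7:1, 9:1, 10:3.
The largest is 3 (to 2 and 10), so the eccentricity of 8 is 3.

3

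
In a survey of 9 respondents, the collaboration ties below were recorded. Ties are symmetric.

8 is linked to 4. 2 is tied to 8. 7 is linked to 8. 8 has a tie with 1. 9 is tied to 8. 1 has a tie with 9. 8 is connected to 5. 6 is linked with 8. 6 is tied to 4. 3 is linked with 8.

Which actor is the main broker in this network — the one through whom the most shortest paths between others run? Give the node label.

8

Unnormalized betweenness of each node: 1:0, 2:0, 3:0, 4:0, 5:0, 6:0, 7:0, 8:26, 9:0.
8 has the largest value, 26, making it the main broker — the node through which the most shortest paths run.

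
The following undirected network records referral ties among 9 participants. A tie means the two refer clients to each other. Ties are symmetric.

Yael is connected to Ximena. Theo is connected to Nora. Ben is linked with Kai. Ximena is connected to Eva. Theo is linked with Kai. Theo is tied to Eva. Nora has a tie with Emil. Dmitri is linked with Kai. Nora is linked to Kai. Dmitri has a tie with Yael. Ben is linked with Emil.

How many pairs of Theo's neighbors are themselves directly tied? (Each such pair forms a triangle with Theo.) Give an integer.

1

Theo's neighbors: Eva, Kai, and Nora.
Neighbor pairs that are themselves tied: Theo–Kai–Nora. Each forms one triangle with Theo, for 1 in total.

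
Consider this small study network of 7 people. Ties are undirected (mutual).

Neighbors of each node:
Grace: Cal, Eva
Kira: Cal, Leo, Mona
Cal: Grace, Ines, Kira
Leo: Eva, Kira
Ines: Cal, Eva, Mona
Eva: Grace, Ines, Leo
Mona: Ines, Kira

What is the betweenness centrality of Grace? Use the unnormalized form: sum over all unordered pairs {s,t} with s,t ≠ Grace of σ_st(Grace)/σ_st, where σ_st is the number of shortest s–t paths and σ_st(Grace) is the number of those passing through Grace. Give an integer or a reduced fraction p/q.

Pairs whose geodesics pass through Grace — Eva–Cal: 1/2.
All other pairs contribute 0.
Summing the contributions gives betweenness(Grace) = 1/2.

1/2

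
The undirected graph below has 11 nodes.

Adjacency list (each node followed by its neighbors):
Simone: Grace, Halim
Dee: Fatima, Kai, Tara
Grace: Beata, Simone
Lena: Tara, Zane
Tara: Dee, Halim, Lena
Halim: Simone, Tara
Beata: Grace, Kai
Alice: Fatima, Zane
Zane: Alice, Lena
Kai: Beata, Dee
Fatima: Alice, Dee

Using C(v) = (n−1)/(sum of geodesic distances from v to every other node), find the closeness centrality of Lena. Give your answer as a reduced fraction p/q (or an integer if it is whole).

2/5

Distances from Lena: Alice:2, Beata:4, Dee:2, Fatima:3, Grace:4, Halim:2, Kai:3, Simone:3, Tara:1, Zane:1. Sum = 25.
n = 11, so closeness = 10/25 = 2/5.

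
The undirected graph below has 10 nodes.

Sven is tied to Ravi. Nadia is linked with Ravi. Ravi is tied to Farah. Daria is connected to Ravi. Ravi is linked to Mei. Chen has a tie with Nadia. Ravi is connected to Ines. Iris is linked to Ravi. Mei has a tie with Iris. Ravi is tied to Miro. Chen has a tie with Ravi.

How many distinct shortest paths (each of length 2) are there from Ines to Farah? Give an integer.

The shortest distance is 2, and the only length-2 path is Ines–Ravi–Farah. So there is exactly 1 shortest path.

1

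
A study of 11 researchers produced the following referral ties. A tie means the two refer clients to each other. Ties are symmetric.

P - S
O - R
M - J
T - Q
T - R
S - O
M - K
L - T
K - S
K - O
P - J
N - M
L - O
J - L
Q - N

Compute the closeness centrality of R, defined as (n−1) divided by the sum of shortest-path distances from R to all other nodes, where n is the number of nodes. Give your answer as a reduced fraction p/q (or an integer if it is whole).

5/11

Distances from R: J:3, K:2, L:2, M:3, N:3, O:1, P:3, Q:2, S:2, T:1. Sum = 22.
n = 11, so closeness = 10/22 = 5/11.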